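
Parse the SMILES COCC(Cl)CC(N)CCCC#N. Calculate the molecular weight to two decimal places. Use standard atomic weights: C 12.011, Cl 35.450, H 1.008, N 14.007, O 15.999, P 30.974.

First, the molecular formula is C9H17ClN2O (counting implicit H from valence).
  C: 9 × 12.011 = 108.099
  Cl: 1 × 35.450 = 35.450
  H: 17 × 1.008 = 17.136
  N: 2 × 14.007 = 28.014
  O: 1 × 15.999 = 15.999
Sum: 9×12.011 + 1×35.450 + 17×1.008 + 2×14.007 + 1×15.999 = 204.698 → 204.70 g/mol.

204.70 g/mol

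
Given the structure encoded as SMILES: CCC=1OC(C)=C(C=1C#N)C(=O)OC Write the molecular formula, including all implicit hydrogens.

Walk through each heavy atom and fill implicit hydrogens from standard valence (C 4, N 3, O 2, S 2, halogen 1):
  atom 1: C, bond orders sum to 1 (valence 4) → 3 H
  atom 2: C, bond orders sum to 2 (valence 4) → 2 H
  atom 3: C, bond orders sum to 4 (valence 4) → 0 H
  atom 4: O, bond orders sum to 2 (valence 2) → 0 H
  atom 5: C, bond orders sum to 4 (valence 4) → 0 H
  atom 6: C, bond orders sum to 1 (valence 4) → 3 H
  atom 7: C, bond orders sum to 4 (valence 4) → 0 H
  atom 8: C, bond orders sum to 4 (valence 4) → 0 H
  atom 9: C, bond orders sum to 4 (valence 4) → 0 H
  atom 10: N, bond orders sum to 3 (valence 3) → 0 H
  atom 11: C, bond orders sum to 4 (valence 4) → 0 H
  atom 12: O, bond orders sum to 2 (valence 2) → 0 H
  atom 13: O, bond orders sum to 2 (valence 2) → 0 H
  atom 14: C, bond orders sum to 1 (valence 4) → 3 H
Totals → C:10, H:11, N:1, O:3.

C10H11NO3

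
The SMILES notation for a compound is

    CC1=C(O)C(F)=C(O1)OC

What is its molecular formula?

C6H7FO3

Walk through each heavy atom and fill implicit hydrogens from standard valence (C 4, N 3, O 2, S 2, halogen 1):
  atom 1: C, bond orders sum to 1 (valence 4) → 3 H
  atom 2: C, bond orders sum to 4 (valence 4) → 0 H
  atom 3: C, bond orders sum to 4 (valence 4) → 0 H
  atom 4: O, bond orders sum to 1 (valence 2) → 1 H
  atom 5: C, bond orders sum to 4 (valence 4) → 0 H
  atom 6: F (halogen, monovalent) → 0 H
  atom 7: C, bond orders sum to 4 (valence 4) → 0 H
  atom 8: O, bond orders sum to 2 (valence 2) → 0 H
  atom 9: O, bond orders sum to 2 (valence 2) → 0 H
  atom 10: C, bond orders sum to 1 (valence 4) → 3 H
Totals → C:6, H:7, F:1, O:3.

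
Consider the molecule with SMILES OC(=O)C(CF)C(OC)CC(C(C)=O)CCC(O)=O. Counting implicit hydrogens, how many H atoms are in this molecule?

19

Walk through each heavy atom and fill implicit hydrogens from standard valence (C 4, N 3, O 2, S 2, halogen 1):
  atom 1: O, bond orders sum to 1 (valence 2) → 1 H
  atom 2: C, bond orders sum to 4 (valence 4) → 0 H
  atom 3: O, bond orders sum to 2 (valence 2) → 0 H
  atom 4: C, bond orders sum to 3 (valence 4) → 1 H
  atom 5: C, bond orders sum to 2 (valence 4) → 2 H
  atom 6: F (halogen, monovalent) → 0 H
  atom 7: C, bond orders sum to 3 (valence 4) → 1 H
  atom 8: O, bond orders sum to 2 (valence 2) → 0 H
  atom 9: C, bond orders sum to 1 (valence 4) → 3 H
  atom 10: C, bond orders sum to 2 (valence 4) → 2 H
  atom 11: C, bond orders sum to 3 (valence 4) → 1 H
  atom 12: C, bond orders sum to 4 (valence 4) → 0 H
  atom 13: C, bond orders sum to 1 (valence 4) → 3 H
  atom 14: O, bond orders sum to 2 (valence 2) → 0 H
  atom 15: C, bond orders sum to 2 (valence 4) → 2 H
  atom 16: C, bond orders sum to 2 (valence 4) → 2 H
  atom 17: C, bond orders sum to 4 (valence 4) → 0 H
  atom 18: O, bond orders sum to 1 (valence 2) → 1 H
  atom 19: O, bond orders sum to 2 (valence 2) → 0 H
Total hydrogens: 19.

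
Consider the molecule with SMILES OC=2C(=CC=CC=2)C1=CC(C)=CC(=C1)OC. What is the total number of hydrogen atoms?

Walk through each heavy atom and fill implicit hydrogens from standard valence (C 4, N 3, O 2, S 2, halogen 1):
  atom 1: O, bond orders sum to 1 (valence 2) → 1 H
  atom 2: C, bond orders sum to 4 (valence 4) → 0 H
  atom 3: C, bond orders sum to 4 (valence 4) → 0 H
  atom 4: C, bond orders sum to 3 (valence 4) → 1 H
  atom 5: C, bond orders sum to 3 (valence 4) → 1 H
  atom 6: C, bond orders sum to 3 (valence 4) → 1 H
  atom 7: C, bond orders sum to 3 (valence 4) → 1 H
  atom 8: C, bond orders sum to 4 (valence 4) → 0 H
  atom 9: C, bond orders sum to 3 (valence 4) → 1 H
  atom 10: C, bond orders sum to 4 (valence 4) → 0 H
  atom 11: C, bond orders sum to 1 (valence 4) → 3 H
  atom 12: C, bond orders sum to 3 (valence 4) → 1 H
  atom 13: C, bond orders sum to 4 (valence 4) → 0 H
  atom 14: C, bond orders sum to 3 (valence 4) → 1 H
  atom 15: O, bond orders sum to 2 (valence 2) → 0 H
  atom 16: C, bond orders sum to 1 (valence 4) → 3 H
Total hydrogens: 14.

14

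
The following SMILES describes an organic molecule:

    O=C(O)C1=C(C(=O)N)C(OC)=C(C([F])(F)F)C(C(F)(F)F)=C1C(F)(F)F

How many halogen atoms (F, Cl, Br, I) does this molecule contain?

Halogen atoms appear at heavy-atom positions 14, 15, 16, 19, 20, 21, 24, 25, 26 (9×F).
Other groups present: 1 amide, 1 carboxylic acid, 1 ether.
Halogen count: 9.

9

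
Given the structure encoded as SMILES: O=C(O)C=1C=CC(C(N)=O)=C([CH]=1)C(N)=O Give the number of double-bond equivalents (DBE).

7

Degree of unsaturation = (number of rings) + (number of π bonds).
Ring closures in the SMILES: 1.
π bonds: 6 double bonds (each 1 DoU) → 6 DoU from unsaturation.
Total DoU = 1 + 6 = 7.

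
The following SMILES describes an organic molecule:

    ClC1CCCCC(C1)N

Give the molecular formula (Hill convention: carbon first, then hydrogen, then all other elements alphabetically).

C7H14ClN

Walk through each heavy atom and fill implicit hydrogens from standard valence (C 4, N 3, O 2, S 2, halogen 1):
  atom 1: Cl (halogen, monovalent) → 0 H
  atom 2: C, bond orders sum to 3 (valence 4) → 1 H
  atom 3: C, bond orders sum to 2 (valence 4) → 2 H
  atom 4: C, bond orders sum to 2 (valence 4) → 2 H
  atom 5: C, bond orders sum to 2 (valence 4) → 2 H
  atom 6: C, bond orders sum to 2 (valence 4) → 2 H
  atom 7: C, bond orders sum to 3 (valence 4) → 1 H
  atom 8: C, bond orders sum to 2 (valence 4) → 2 H
  atom 9: N, bond orders sum to 1 (valence 3) → 2 H
Totals → C:7, H:14, Cl:1, N:1.
In Hill order: C7H14ClN.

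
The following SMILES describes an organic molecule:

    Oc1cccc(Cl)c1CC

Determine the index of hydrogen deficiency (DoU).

4

Molecular formula: C8H9ClO.
DoU = (2C + 2 + N − H − X) / 2, where X is the halogen count and O/S are ignored.
    = (2·8 + 2 + 0 − 9 − 1) / 2 = 8 / 2 = 4.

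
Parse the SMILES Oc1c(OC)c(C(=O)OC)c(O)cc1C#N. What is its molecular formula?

C10H9NO5

Walk through each heavy atom and fill implicit hydrogens from standard valence (C 4, N 3, O 2, S 2, halogen 1); for lowercase aromatic atoms, an aromatic c carries 1 H when it has two neighbours and 0 H with three, and aromatic n carries 0 H:
  atom 1: O, bond orders sum to 1 (valence 2) → 1 H
  atom 2: aromatic c, 3 neighbours → 0 H
  atom 3: aromatic c, 3 neighbours → 0 H
  atom 4: O, bond orders sum to 2 (valence 2) → 0 H
  atom 5: C, bond orders sum to 1 (valence 4) → 3 H
  atom 6: aromatic c, 3 neighbours → 0 H
  atom 7: C, bond orders sum to 4 (valence 4) → 0 H
  atom 8: O, bond orders sum to 2 (valence 2) → 0 H
  atom 9: O, bond orders sum to 2 (valence 2) → 0 H
  atom 10: C, bond orders sum to 1 (valence 4) → 3 H
  atom 11: aromatic c, 3 neighbours → 0 H
  atom 12: O, bond orders sum to 1 (valence 2) → 1 H
  atom 13: aromatic c, 2 neighbours → 1 H
  atom 14: aromatic c, 3 neighbours → 0 H
  atom 15: C, bond orders sum to 4 (valence 4) → 0 H
  atom 16: N, bond orders sum to 3 (valence 3) → 0 H
Totals → C:10, H:9, N:1, O:5.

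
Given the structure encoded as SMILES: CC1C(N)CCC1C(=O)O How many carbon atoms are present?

7

Count every carbon token in the SMILES (each C, including those in ring-closure positions and inside branches).
Carbon count: 7.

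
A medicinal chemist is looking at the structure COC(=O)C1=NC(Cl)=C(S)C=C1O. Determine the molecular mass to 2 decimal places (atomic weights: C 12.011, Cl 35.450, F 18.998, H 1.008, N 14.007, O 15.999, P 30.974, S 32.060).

219.64 g/mol

First, the molecular formula is C7H6ClNO3S (counting implicit H from valence).
  C: 7 × 12.011 = 84.077
  Cl: 1 × 35.450 = 35.450
  H: 6 × 1.008 = 6.048
  N: 1 × 14.007 = 14.007
  O: 3 × 15.999 = 47.997
  S: 1 × 32.060 = 32.060
Sum: 7×12.011 + 1×35.450 + 6×1.008 + 1×14.007 + 3×15.999 + 1×32.060 = 219.639 → 219.64 g/mol.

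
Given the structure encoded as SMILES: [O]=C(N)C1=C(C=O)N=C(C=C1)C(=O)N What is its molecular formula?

C8H7N3O3

Walk through each heavy atom and fill implicit hydrogens from standard valence (C 4, N 3, O 2, S 2, halogen 1):
  atom 1: O with explicit H count 0
  atom 2: C, bond orders sum to 4 (valence 4) → 0 H
  atom 3: N, bond orders sum to 1 (valence 3) → 2 H
  atom 4: C, bond orders sum to 4 (valence 4) → 0 H
  atom 5: C, bond orders sum to 4 (valence 4) → 0 H
  atom 6: C, bond orders sum to 3 (valence 4) → 1 H
  atom 7: O, bond orders sum to 2 (valence 2) → 0 H
  atom 8: N, bond orders sum to 3 (valence 3) → 0 H
  atom 9: C, bond orders sum to 4 (valence 4) → 0 H
  atom 10: C, bond orders sum to 3 (valence 4) → 1 H
  atom 11: C, bond orders sum to 3 (valence 4) → 1 H
  atom 12: C, bond orders sum to 4 (valence 4) → 0 H
  atom 13: O, bond orders sum to 2 (valence 2) → 0 H
  atom 14: N, bond orders sum to 1 (valence 3) → 2 H
Totals → C:8, H:7, N:3, O:3.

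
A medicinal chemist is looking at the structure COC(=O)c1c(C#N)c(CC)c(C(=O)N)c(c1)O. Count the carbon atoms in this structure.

12

Count every carbon token in the SMILES (each C, including those in ring-closure positions and inside branches).
Carbon count: 12.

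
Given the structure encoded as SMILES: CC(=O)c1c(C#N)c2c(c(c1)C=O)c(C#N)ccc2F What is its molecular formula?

Walk through each heavy atom and fill implicit hydrogens from standard valence (C 4, N 3, O 2, S 2, halogen 1); for lowercase aromatic atoms, an aromatic c carries 1 H when it has two neighbours and 0 H with three, and aromatic n carries 0 H:
  atom 1: C, bond orders sum to 1 (valence 4) → 3 H
  atom 2: C, bond orders sum to 4 (valence 4) → 0 H
  atom 3: O, bond orders sum to 2 (valence 2) → 0 H
  atom 4: aromatic c, 3 neighbours → 0 H
  atom 5: aromatic c, 3 neighbours → 0 H
  atom 6: C, bond orders sum to 4 (valence 4) → 0 H
  atom 7: N, bond orders sum to 3 (valence 3) → 0 H
  atom 8: aromatic c, 3 neighbours → 0 H
  atom 9: aromatic c, 3 neighbours → 0 H
  atom 10: aromatic c, 3 neighbours → 0 H
  atom 11: aromatic c, 2 neighbours → 1 H
  atom 12: C, bond orders sum to 3 (valence 4) → 1 H
  atom 13: O, bond orders sum to 2 (valence 2) → 0 H
  atom 14: aromatic c, 3 neighbours → 0 H
  atom 15: C, bond orders sum to 4 (valence 4) → 0 H
  atom 16: N, bond orders sum to 3 (valence 3) → 0 H
  atom 17: aromatic c, 2 neighbours → 1 H
  atom 18: aromatic c, 2 neighbours → 1 H
  atom 19: aromatic c, 3 neighbours → 0 H
  atom 20: F (halogen, monovalent) → 0 H
Totals → C:15, H:7, F:1, N:2, O:2.
In Hill order: C15H7FN2O2.

C15H7FN2O2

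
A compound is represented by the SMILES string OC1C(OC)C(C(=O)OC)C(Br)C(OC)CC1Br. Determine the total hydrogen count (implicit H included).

Walk through each heavy atom and fill implicit hydrogens from standard valence (C 4, N 3, O 2, S 2, halogen 1):
  atom 1: O, bond orders sum to 1 (valence 2) → 1 H
  atom 2: C, bond orders sum to 3 (valence 4) → 1 H
  atom 3: C, bond orders sum to 3 (valence 4) → 1 H
  atom 4: O, bond orders sum to 2 (valence 2) → 0 H
  atom 5: C, bond orders sum to 1 (valence 4) → 3 H
  atom 6: C, bond orders sum to 3 (valence 4) → 1 H
  atom 7: C, bond orders sum to 4 (valence 4) → 0 H
  atom 8: O, bond orders sum to 2 (valence 2) → 0 H
  atom 9: O, bond orders sum to 2 (valence 2) → 0 H
  atom 10: C, bond orders sum to 1 (valence 4) → 3 H
  atom 11: C, bond orders sum to 3 (valence 4) → 1 H
  atom 12: Br (halogen, monovalent) → 0 H
  atom 13: C, bond orders sum to 3 (valence 4) → 1 H
  atom 14: O, bond orders sum to 2 (valence 2) → 0 H
  atom 15: C, bond orders sum to 1 (valence 4) → 3 H
  atom 16: C, bond orders sum to 2 (valence 4) → 2 H
  atom 17: C, bond orders sum to 3 (valence 4) → 1 H
  atom 18: Br (halogen, monovalent) → 0 H
Total hydrogens: 18.

18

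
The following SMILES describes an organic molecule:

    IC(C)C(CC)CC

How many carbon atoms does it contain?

7

Count every carbon token in the SMILES (each C, including those in ring-closure positions and inside branches).
Carbon count: 7.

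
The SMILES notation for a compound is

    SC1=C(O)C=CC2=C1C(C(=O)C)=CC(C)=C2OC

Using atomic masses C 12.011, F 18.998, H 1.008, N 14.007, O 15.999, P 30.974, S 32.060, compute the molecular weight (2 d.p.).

262.32 g/mol

First, the molecular formula is C14H14O3S (counting implicit H from valence).
  C: 14 × 12.011 = 168.154
  H: 14 × 1.008 = 14.112
  O: 3 × 15.999 = 47.997
  S: 1 × 32.060 = 32.060
Sum: 14×12.011 + 14×1.008 + 3×15.999 + 1×32.060 = 262.323 → 262.32 g/mol.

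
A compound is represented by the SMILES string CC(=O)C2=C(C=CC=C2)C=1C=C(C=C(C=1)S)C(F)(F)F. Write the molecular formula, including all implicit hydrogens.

C15H11F3OS

Walk through each heavy atom and fill implicit hydrogens from standard valence (C 4, N 3, O 2, S 2, halogen 1):
  atom 1: C, bond orders sum to 1 (valence 4) → 3 H
  atom 2: C, bond orders sum to 4 (valence 4) → 0 H
  atom 3: O, bond orders sum to 2 (valence 2) → 0 H
  atom 4: C, bond orders sum to 4 (valence 4) → 0 H
  atom 5: C, bond orders sum to 4 (valence 4) → 0 H
  atom 6: C, bond orders sum to 3 (valence 4) → 1 H
  atom 7: C, bond orders sum to 3 (valence 4) → 1 H
  atom 8: C, bond orders sum to 3 (valence 4) → 1 H
  atom 9: C, bond orders sum to 3 (valence 4) → 1 H
  atom 10: C, bond orders sum to 4 (valence 4) → 0 H
  atom 11: C, bond orders sum to 3 (valence 4) → 1 H
  atom 12: C, bond orders sum to 4 (valence 4) → 0 H
  atom 13: C, bond orders sum to 3 (valence 4) → 1 H
  atom 14: C, bond orders sum to 4 (valence 4) → 0 H
  atom 15: C, bond orders sum to 3 (valence 4) → 1 H
  atom 16: S, bond orders sum to 1 (valence 2) → 1 H
  atom 17: C, bond orders sum to 4 (valence 4) → 0 H
  atom 18: F (halogen, monovalent) → 0 H
  atom 19: F (halogen, monovalent) → 0 H
  atom 20: F (halogen, monovalent) → 0 H
Totals → C:15, H:11, F:3, O:1, S:1.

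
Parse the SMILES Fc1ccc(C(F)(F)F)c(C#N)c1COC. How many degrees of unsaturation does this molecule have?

Molecular formula: C10H7F4NO.
DoU = (2C + 2 + N − H − X) / 2, where X is the halogen count and O/S are ignored.
    = (2·10 + 2 + 1 − 7 − 4) / 2 = 12 / 2 = 6.

6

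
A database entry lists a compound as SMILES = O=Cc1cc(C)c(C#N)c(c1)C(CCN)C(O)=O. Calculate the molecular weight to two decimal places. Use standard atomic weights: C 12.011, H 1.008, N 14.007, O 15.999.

First, the molecular formula is C13H14N2O3 (counting implicit H from valence).
  C: 13 × 12.011 = 156.143
  H: 14 × 1.008 = 14.112
  N: 2 × 14.007 = 28.014
  O: 3 × 15.999 = 47.997
Sum: 13×12.011 + 14×1.008 + 2×14.007 + 3×15.999 = 246.266 → 246.27 g/mol.

246.27 g/mol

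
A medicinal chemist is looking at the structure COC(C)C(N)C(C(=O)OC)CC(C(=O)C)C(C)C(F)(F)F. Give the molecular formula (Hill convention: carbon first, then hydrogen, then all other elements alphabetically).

C14H24F3NO4

Walk through each heavy atom and fill implicit hydrogens from standard valence (C 4, N 3, O 2, S 2, halogen 1):
  atom 1: C, bond orders sum to 1 (valence 4) → 3 H
  atom 2: O, bond orders sum to 2 (valence 2) → 0 H
  atom 3: C, bond orders sum to 3 (valence 4) → 1 H
  atom 4: C, bond orders sum to 1 (valence 4) → 3 H
  atom 5: C, bond orders sum to 3 (valence 4) → 1 H
  atom 6: N, bond orders sum to 1 (valence 3) → 2 H
  atom 7: C, bond orders sum to 3 (valence 4) → 1 H
  atom 8: C, bond orders sum to 4 (valence 4) → 0 H
  atom 9: O, bond orders sum to 2 (valence 2) → 0 H
  atom 10: O, bond orders sum to 2 (valence 2) → 0 H
  atom 11: C, bond orders sum to 1 (valence 4) → 3 H
  atom 12: C, bond orders sum to 2 (valence 4) → 2 H
  atom 13: C, bond orders sum to 3 (valence 4) → 1 H
  atom 14: C, bond orders sum to 4 (valence 4) → 0 H
  atom 15: O, bond orders sum to 2 (valence 2) → 0 H
  atom 16: C, bond orders sum to 1 (valence 4) → 3 H
  atom 17: C, bond orders sum to 3 (valence 4) → 1 H
  atom 18: C, bond orders sum to 1 (valence 4) → 3 H
  atom 19: C, bond orders sum to 4 (valence 4) → 0 H
  atom 20: F (halogen, monovalent) → 0 H
  atom 21: F (halogen, monovalent) → 0 H
  atom 22: F (halogen, monovalent) → 0 H
Totals → C:14, H:24, F:3, N:1, O:4.
In Hill order: C14H24F3NO4.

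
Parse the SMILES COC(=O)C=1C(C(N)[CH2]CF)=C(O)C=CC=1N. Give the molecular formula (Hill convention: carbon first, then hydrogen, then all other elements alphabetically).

C11H15FN2O3

Walk through each heavy atom and fill implicit hydrogens from standard valence (C 4, N 3, O 2, S 2, halogen 1):
  atom 1: C, bond orders sum to 1 (valence 4) → 3 H
  atom 2: O, bond orders sum to 2 (valence 2) → 0 H
  atom 3: C, bond orders sum to 4 (valence 4) → 0 H
  atom 4: O, bond orders sum to 2 (valence 2) → 0 H
  atom 5: C, bond orders sum to 4 (valence 4) → 0 H
  atom 6: C, bond orders sum to 4 (valence 4) → 0 H
  atom 7: C, bond orders sum to 3 (valence 4) → 1 H
  atom 8: N, bond orders sum to 1 (valence 3) → 2 H
  atom 9: C with explicit H count 2
  atom 10: C, bond orders sum to 2 (valence 4) → 2 H
  atom 11: F (halogen, monovalent) → 0 H
  atom 12: C, bond orders sum to 4 (valence 4) → 0 H
  atom 13: O, bond orders sum to 1 (valence 2) → 1 H
  atom 14: C, bond orders sum to 3 (valence 4) → 1 H
  atom 15: C, bond orders sum to 3 (valence 4) → 1 H
  atom 16: C, bond orders sum to 4 (valence 4) → 0 H
  atom 17: N, bond orders sum to 1 (valence 3) → 2 H
Totals → C:11, H:15, F:1, N:2, O:3.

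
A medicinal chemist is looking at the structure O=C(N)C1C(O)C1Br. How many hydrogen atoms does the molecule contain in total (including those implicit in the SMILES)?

Walk through each heavy atom and fill implicit hydrogens from standard valence (C 4, N 3, O 2, S 2, halogen 1):
  atom 1: O, bond orders sum to 2 (valence 2) → 0 H
  atom 2: C, bond orders sum to 4 (valence 4) → 0 H
  atom 3: N, bond orders sum to 1 (valence 3) → 2 H
  atom 4: C, bond orders sum to 3 (valence 4) → 1 H
  atom 5: C, bond orders sum to 3 (valence 4) → 1 H
  atom 6: O, bond orders sum to 1 (valence 2) → 1 H
  atom 7: C, bond orders sum to 3 (valence 4) → 1 H
  atom 8: Br (halogen, monovalent) → 0 H
Total hydrogens: 6.

6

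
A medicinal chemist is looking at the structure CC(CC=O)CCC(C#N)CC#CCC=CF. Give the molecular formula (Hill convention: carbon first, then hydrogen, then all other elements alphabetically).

Walk through each heavy atom and fill implicit hydrogens from standard valence (C 4, N 3, O 2, S 2, halogen 1):
  atom 1: C, bond orders sum to 1 (valence 4) → 3 H
  atom 2: C, bond orders sum to 3 (valence 4) → 1 H
  atom 3: C, bond orders sum to 2 (valence 4) → 2 H
  atom 4: C, bond orders sum to 3 (valence 4) → 1 H
  atom 5: O, bond orders sum to 2 (valence 2) → 0 H
  atom 6: C, bond orders sum to 2 (valence 4) → 2 H
  atom 7: C, bond orders sum to 2 (valence 4) → 2 H
  atom 8: C, bond orders sum to 3 (valence 4) → 1 H
  atom 9: C, bond orders sum to 4 (valence 4) → 0 H
  atom 10: N, bond orders sum to 3 (valence 3) → 0 H
  atom 11: C, bond orders sum to 2 (valence 4) → 2 H
  atom 12: C, bond orders sum to 4 (valence 4) → 0 H
  atom 13: C, bond orders sum to 4 (valence 4) → 0 H
  atom 14: C, bond orders sum to 2 (valence 4) → 2 H
  atom 15: C, bond orders sum to 3 (valence 4) → 1 H
  atom 16: C, bond orders sum to 3 (valence 4) → 1 H
  atom 17: F (halogen, monovalent) → 0 H
Totals → C:14, H:18, F:1, N:1, O:1.

C14H18FNO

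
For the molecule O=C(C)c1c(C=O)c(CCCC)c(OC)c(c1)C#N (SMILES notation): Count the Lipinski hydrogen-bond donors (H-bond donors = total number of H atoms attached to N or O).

0

Donors: find every N or O and count the H atoms it carries.
  atom 1 (O): bond orders sum to 2 → 0 H
  atom 7 (O): bond orders sum to 2 → 0 H
  atom 14 (O): bond orders sum to 2 → 0 H
  atom 19 (N): bond orders sum to 3 → 0 H
Lipinski HBD = 0.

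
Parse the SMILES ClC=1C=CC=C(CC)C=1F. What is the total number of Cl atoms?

Scan the SMILES for Cl atoms (remember two-letter symbols like Cl and Br are single atoms).
Chlorine count: 1.

1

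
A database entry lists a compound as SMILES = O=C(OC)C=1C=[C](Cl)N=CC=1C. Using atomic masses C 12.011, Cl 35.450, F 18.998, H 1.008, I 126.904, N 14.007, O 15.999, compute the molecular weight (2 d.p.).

First, the molecular formula is C8H8ClNO2 (counting implicit H from valence).
  C: 8 × 12.011 = 96.088
  Cl: 1 × 35.450 = 35.450
  H: 8 × 1.008 = 8.064
  N: 1 × 14.007 = 14.007
  O: 2 × 15.999 = 31.998
Sum: 8×12.011 + 1×35.450 + 8×1.008 + 1×14.007 + 2×15.999 = 185.607 → 185.61 g/mol.

185.61 g/mol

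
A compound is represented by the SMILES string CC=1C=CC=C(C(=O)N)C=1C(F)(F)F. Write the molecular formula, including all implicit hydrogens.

C9H8F3NO

Walk through each heavy atom and fill implicit hydrogens from standard valence (C 4, N 3, O 2, S 2, halogen 1):
  atom 1: C, bond orders sum to 1 (valence 4) → 3 H
  atom 2: C, bond orders sum to 4 (valence 4) → 0 H
  atom 3: C, bond orders sum to 3 (valence 4) → 1 H
  atom 4: C, bond orders sum to 3 (valence 4) → 1 H
  atom 5: C, bond orders sum to 3 (valence 4) → 1 H
  atom 6: C, bond orders sum to 4 (valence 4) → 0 H
  atom 7: C, bond orders sum to 4 (valence 4) → 0 H
  atom 8: O, bond orders sum to 2 (valence 2) → 0 H
  atom 9: N, bond orders sum to 1 (valence 3) → 2 H
  atom 10: C, bond orders sum to 4 (valence 4) → 0 H
  atom 11: C, bond orders sum to 4 (valence 4) → 0 H
  atom 12: F (halogen, monovalent) → 0 H
  atom 13: F (halogen, monovalent) → 0 H
  atom 14: F (halogen, monovalent) → 0 H
Totals → C:9, H:8, F:3, N:1, O:1.
In Hill order: C9H8F3NO.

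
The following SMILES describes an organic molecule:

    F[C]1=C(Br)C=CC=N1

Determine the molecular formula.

C5H3BrFN

Walk through each heavy atom and fill implicit hydrogens from standard valence (C 4, N 3, O 2, S 2, halogen 1):
  atom 1: F (halogen, monovalent) → 0 H
  atom 2: C with explicit H count 0
  atom 3: C, bond orders sum to 4 (valence 4) → 0 H
  atom 4: Br (halogen, monovalent) → 0 H
  atom 5: C, bond orders sum to 3 (valence 4) → 1 H
  atom 6: C, bond orders sum to 3 (valence 4) → 1 H
  atom 7: C, bond orders sum to 3 (valence 4) → 1 H
  atom 8: N, bond orders sum to 3 (valence 3) → 0 H
Totals → C:5, H:3, Br:1, F:1, N:1.
In Hill order: C5H3BrFN.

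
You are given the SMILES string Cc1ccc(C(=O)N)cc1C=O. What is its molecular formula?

C9H9NO2

Walk through each heavy atom and fill implicit hydrogens from standard valence (C 4, N 3, O 2, S 2, halogen 1); for lowercase aromatic atoms, an aromatic c carries 1 H when it has two neighbours and 0 H with three, and aromatic n carries 0 H:
  atom 1: C, bond orders sum to 1 (valence 4) → 3 H
  atom 2: aromatic c, 3 neighbours → 0 H
  atom 3: aromatic c, 2 neighbours → 1 H
  atom 4: aromatic c, 2 neighbours → 1 H
  atom 5: aromatic c, 3 neighbours → 0 H
  atom 6: C, bond orders sum to 4 (valence 4) → 0 H
  atom 7: O, bond orders sum to 2 (valence 2) → 0 H
  atom 8: N, bond orders sum to 1 (valence 3) → 2 H
  atom 9: aromatic c, 2 neighbours → 1 H
  atom 10: aromatic c, 3 neighbours → 0 H
  atom 11: C, bond orders sum to 3 (valence 4) → 1 H
  atom 12: O, bond orders sum to 2 (valence 2) → 0 H
Totals → C:9, H:9, N:1, O:2.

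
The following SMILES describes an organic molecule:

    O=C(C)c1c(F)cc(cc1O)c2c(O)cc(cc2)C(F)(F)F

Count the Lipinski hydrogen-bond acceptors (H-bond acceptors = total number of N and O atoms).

N atoms: 0; O atoms: 3.
Lipinski HBA = 0 + 3 = 3.

3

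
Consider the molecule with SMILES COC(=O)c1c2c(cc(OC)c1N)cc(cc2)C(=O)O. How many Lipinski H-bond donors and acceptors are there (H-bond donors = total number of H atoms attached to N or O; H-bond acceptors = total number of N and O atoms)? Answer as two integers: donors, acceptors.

Donors: find every N or O and count the H atoms it carries.
  atom 2 (O): bond orders sum to 2 → 0 H
  atom 4 (O): bond orders sum to 2 → 0 H
  atom 10 (O): bond orders sum to 2 → 0 H
  atom 13 (N): bond orders sum to 1 → 2 H
  atom 19 (O): bond orders sum to 2 → 0 H
  atom 20 (O): bond orders sum to 1 → 1 H
Lipinski HBD = 3.
Acceptors: N atoms = 1, O atoms = 5 → HBA = 6.

3, 6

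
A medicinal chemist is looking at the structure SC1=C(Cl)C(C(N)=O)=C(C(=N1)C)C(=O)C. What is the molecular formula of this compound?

C9H9ClN2O2S

Walk through each heavy atom and fill implicit hydrogens from standard valence (C 4, N 3, O 2, S 2, halogen 1):
  atom 1: S, bond orders sum to 1 (valence 2) → 1 H
  atom 2: C, bond orders sum to 4 (valence 4) → 0 H
  atom 3: C, bond orders sum to 4 (valence 4) → 0 H
  atom 4: Cl (halogen, monovalent) → 0 H
  atom 5: C, bond orders sum to 4 (valence 4) → 0 H
  atom 6: C, bond orders sum to 4 (valence 4) → 0 H
  atom 7: N, bond orders sum to 1 (valence 3) → 2 H
  atom 8: O, bond orders sum to 2 (valence 2) → 0 H
  atom 9: C, bond orders sum to 4 (valence 4) → 0 H
  atom 10: C, bond orders sum to 4 (valence 4) → 0 H
  atom 11: N, bond orders sum to 3 (valence 3) → 0 H
  atom 12: C, bond orders sum to 1 (valence 4) → 3 H
  atom 13: C, bond orders sum to 4 (valence 4) → 0 H
  atom 14: O, bond orders sum to 2 (valence 2) → 0 H
  atom 15: C, bond orders sum to 1 (valence 4) → 3 H
Totals → C:9, H:9, Cl:1, N:2, O:2, S:1.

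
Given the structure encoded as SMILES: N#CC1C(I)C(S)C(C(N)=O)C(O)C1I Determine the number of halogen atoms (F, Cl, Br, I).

Halogen atoms appear at heavy-atom positions 5, 15 (2×I).
Other groups present: 1 amide, 1 hydroxyl, 1 nitrile, 1 thiol.
Halogen count: 2.

2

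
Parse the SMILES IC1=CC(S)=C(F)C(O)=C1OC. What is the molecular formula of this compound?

C7H6FIO2S

Walk through each heavy atom and fill implicit hydrogens from standard valence (C 4, N 3, O 2, S 2, halogen 1):
  atom 1: I (halogen, monovalent) → 0 H
  atom 2: C, bond orders sum to 4 (valence 4) → 0 H
  atom 3: C, bond orders sum to 3 (valence 4) → 1 H
  atom 4: C, bond orders sum to 4 (valence 4) → 0 H
  atom 5: S, bond orders sum to 1 (valence 2) → 1 H
  atom 6: C, bond orders sum to 4 (valence 4) → 0 H
  atom 7: F (halogen, monovalent) → 0 H
  atom 8: C, bond orders sum to 4 (valence 4) → 0 H
  atom 9: O, bond orders sum to 1 (valence 2) → 1 H
  atom 10: C, bond orders sum to 4 (valence 4) → 0 H
  atom 11: O, bond orders sum to 2 (valence 2) → 0 H
  atom 12: C, bond orders sum to 1 (valence 4) → 3 H
Totals → C:7, H:6, F:1, I:1, O:2, S:1.
In Hill order: C7H6FIO2S.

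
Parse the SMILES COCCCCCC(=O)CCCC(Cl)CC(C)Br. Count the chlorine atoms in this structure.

1

Scan the SMILES for Cl atoms (remember two-letter symbols like Cl and Br are single atoms).
Chlorine count: 1.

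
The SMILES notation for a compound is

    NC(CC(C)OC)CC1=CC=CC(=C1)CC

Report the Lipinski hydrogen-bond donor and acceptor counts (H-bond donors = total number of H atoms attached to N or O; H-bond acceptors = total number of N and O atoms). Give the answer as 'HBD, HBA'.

Donors: find every N or O and count the H atoms it carries.
  atom 1 (N): bond orders sum to 1 → 2 H
  atom 6 (O): bond orders sum to 2 → 0 H
Lipinski HBD = 2.
Acceptors: N atoms = 1, O atoms = 1 → HBA = 2.

2, 2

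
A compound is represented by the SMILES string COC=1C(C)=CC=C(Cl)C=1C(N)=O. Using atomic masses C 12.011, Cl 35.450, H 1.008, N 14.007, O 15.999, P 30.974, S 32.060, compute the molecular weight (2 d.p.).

199.63 g/mol

First, the molecular formula is C9H10ClNO2 (counting implicit H from valence).
  C: 9 × 12.011 = 108.099
  Cl: 1 × 35.450 = 35.450
  H: 10 × 1.008 = 10.080
  N: 1 × 14.007 = 14.007
  O: 2 × 15.999 = 31.998
Sum: 9×12.011 + 1×35.450 + 10×1.008 + 1×14.007 + 2×15.999 = 199.634 → 199.63 g/mol.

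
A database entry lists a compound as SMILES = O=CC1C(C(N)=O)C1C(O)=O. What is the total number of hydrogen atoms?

7

Walk through each heavy atom and fill implicit hydrogens from standard valence (C 4, N 3, O 2, S 2, halogen 1):
  atom 1: O, bond orders sum to 2 (valence 2) → 0 H
  atom 2: C, bond orders sum to 3 (valence 4) → 1 H
  atom 3: C, bond orders sum to 3 (valence 4) → 1 H
  atom 4: C, bond orders sum to 3 (valence 4) → 1 H
  atom 5: C, bond orders sum to 4 (valence 4) → 0 H
  atom 6: N, bond orders sum to 1 (valence 3) → 2 H
  atom 7: O, bond orders sum to 2 (valence 2) → 0 H
  atom 8: C, bond orders sum to 3 (valence 4) → 1 H
  atom 9: C, bond orders sum to 4 (valence 4) → 0 H
  atom 10: O, bond orders sum to 1 (valence 2) → 1 H
  atom 11: O, bond orders sum to 2 (valence 2) → 0 H
Total hydrogens: 7.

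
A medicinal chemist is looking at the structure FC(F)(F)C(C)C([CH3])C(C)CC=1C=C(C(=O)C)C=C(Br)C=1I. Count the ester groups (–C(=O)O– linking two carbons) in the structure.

0

Scan the SMILES for the ester motif — none present.
Groups that are present: 1 ketone.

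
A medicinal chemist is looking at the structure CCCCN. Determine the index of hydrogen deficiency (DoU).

Molecular formula: C4H11N.
DoU = (2C + 2 + N − H − X) / 2, where X is the halogen count and O/S are ignored.
    = (2·4 + 2 + 1 − 11 − 0) / 2 = 0 / 2 = 0.

0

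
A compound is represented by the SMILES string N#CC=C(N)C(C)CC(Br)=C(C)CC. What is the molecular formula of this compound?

C11H17BrN2

Walk through each heavy atom and fill implicit hydrogens from standard valence (C 4, N 3, O 2, S 2, halogen 1):
  atom 1: N, bond orders sum to 3 (valence 3) → 0 H
  atom 2: C, bond orders sum to 4 (valence 4) → 0 H
  atom 3: C, bond orders sum to 3 (valence 4) → 1 H
  atom 4: C, bond orders sum to 4 (valence 4) → 0 H
  atom 5: N, bond orders sum to 1 (valence 3) → 2 H
  atom 6: C, bond orders sum to 3 (valence 4) → 1 H
  atom 7: C, bond orders sum to 1 (valence 4) → 3 H
  atom 8: C, bond orders sum to 2 (valence 4) → 2 H
  atom 9: C, bond orders sum to 4 (valence 4) → 0 H
  atom 10: Br (halogen, monovalent) → 0 H
  atom 11: C, bond orders sum to 4 (valence 4) → 0 H
  atom 12: C, bond orders sum to 1 (valence 4) → 3 H
  atom 13: C, bond orders sum to 2 (valence 4) → 2 H
  atom 14: C, bond orders sum to 1 (valence 4) → 3 H
Totals → C:11, H:17, Br:1, N:2.
In Hill order: C11H17BrN2.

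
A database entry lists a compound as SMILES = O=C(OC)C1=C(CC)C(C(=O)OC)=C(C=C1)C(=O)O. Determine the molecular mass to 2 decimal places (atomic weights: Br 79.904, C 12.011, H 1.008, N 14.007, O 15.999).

First, the molecular formula is C13H14O6 (counting implicit H from valence).
  C: 13 × 12.011 = 156.143
  H: 14 × 1.008 = 14.112
  O: 6 × 15.999 = 95.994
Sum: 13×12.011 + 14×1.008 + 6×15.999 = 266.249 → 266.25 g/mol.

266.25 g/mol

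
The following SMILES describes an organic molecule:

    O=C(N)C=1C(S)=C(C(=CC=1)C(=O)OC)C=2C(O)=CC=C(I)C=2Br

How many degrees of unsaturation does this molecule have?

10

Degree of unsaturation = (number of rings) + (number of π bonds).
Ring closures in the SMILES: 2.
π bonds: 8 double bonds (each 1 DoU) → 8 DoU from unsaturation.
Total DoU = 2 + 8 = 10.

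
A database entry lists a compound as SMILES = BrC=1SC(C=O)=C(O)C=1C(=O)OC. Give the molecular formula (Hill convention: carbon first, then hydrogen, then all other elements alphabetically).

Walk through each heavy atom and fill implicit hydrogens from standard valence (C 4, N 3, O 2, S 2, halogen 1):
  atom 1: Br (halogen, monovalent) → 0 H
  atom 2: C, bond orders sum to 4 (valence 4) → 0 H
  atom 3: S, bond orders sum to 2 (valence 2) → 0 H
  atom 4: C, bond orders sum to 4 (valence 4) → 0 H
  atom 5: C, bond orders sum to 3 (valence 4) → 1 H
  atom 6: O, bond orders sum to 2 (valence 2) → 0 H
  atom 7: C, bond orders sum to 4 (valence 4) → 0 H
  atom 8: O, bond orders sum to 1 (valence 2) → 1 H
  atom 9: C, bond orders sum to 4 (valence 4) → 0 H
  atom 10: C, bond orders sum to 4 (valence 4) → 0 H
  atom 11: O, bond orders sum to 2 (valence 2) → 0 H
  atom 12: O, bond orders sum to 2 (valence 2) → 0 H
  atom 13: C, bond orders sum to 1 (valence 4) → 3 H
Totals → C:7, H:5, Br:1, O:4, S:1.

C7H5BrO4S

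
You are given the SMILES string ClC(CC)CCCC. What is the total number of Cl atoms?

Scan the SMILES for Cl atoms (remember two-letter symbols like Cl and Br are single atoms).
Chlorine count: 1.

1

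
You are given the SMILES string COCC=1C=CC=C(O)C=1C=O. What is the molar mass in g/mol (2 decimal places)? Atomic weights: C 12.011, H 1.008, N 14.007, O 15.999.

166.18 g/mol

First, the molecular formula is C9H10O3 (counting implicit H from valence).
  C: 9 × 12.011 = 108.099
  H: 10 × 1.008 = 10.080
  O: 3 × 15.999 = 47.997
Sum: 9×12.011 + 10×1.008 + 3×15.999 = 166.176 → 166.18 g/mol.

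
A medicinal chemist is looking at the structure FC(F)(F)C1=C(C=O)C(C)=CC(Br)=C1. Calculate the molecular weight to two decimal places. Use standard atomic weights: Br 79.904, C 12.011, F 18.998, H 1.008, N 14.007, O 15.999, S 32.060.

267.04 g/mol

First, the molecular formula is C9H6BrF3O (counting implicit H from valence).
  Br: 1 × 79.904 = 79.904
  C: 9 × 12.011 = 108.099
  F: 3 × 18.998 = 56.994
  H: 6 × 1.008 = 6.048
  O: 1 × 15.999 = 15.999
Sum: 1×79.904 + 9×12.011 + 3×18.998 + 6×1.008 + 1×15.999 = 267.044 → 267.04 g/mol.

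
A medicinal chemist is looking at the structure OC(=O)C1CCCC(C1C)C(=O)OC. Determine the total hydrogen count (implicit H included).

Walk through each heavy atom and fill implicit hydrogens from standard valence (C 4, N 3, O 2, S 2, halogen 1):
  atom 1: O, bond orders sum to 1 (valence 2) → 1 H
  atom 2: C, bond orders sum to 4 (valence 4) → 0 H
  atom 3: O, bond orders sum to 2 (valence 2) → 0 H
  atom 4: C, bond orders sum to 3 (valence 4) → 1 H
  atom 5: C, bond orders sum to 2 (valence 4) → 2 H
  atom 6: C, bond orders sum to 2 (valence 4) → 2 H
  atom 7: C, bond orders sum to 2 (valence 4) → 2 H
  atom 8: C, bond orders sum to 3 (valence 4) → 1 H
  atom 9: C, bond orders sum to 3 (valence 4) → 1 H
  atom 10: C, bond orders sum to 1 (valence 4) → 3 H
  atom 11: C, bond orders sum to 4 (valence 4) → 0 H
  atom 12: O, bond orders sum to 2 (valence 2) → 0 H
  atom 13: O, bond orders sum to 2 (valence 2) → 0 H
  atom 14: C, bond orders sum to 1 (valence 4) → 3 H
Total hydrogens: 16.

16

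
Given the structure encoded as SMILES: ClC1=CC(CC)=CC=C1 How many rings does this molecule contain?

1

In SMILES, each pair of matching ring-closure digits denotes one ring-closing bond; the number of such bonds equals the number of independent rings.
Ring-closure bonds here: 1.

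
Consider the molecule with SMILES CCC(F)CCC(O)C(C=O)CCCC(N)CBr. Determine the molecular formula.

C13H25BrFNO2

Walk through each heavy atom and fill implicit hydrogens from standard valence (C 4, N 3, O 2, S 2, halogen 1):
  atom 1: C, bond orders sum to 1 (valence 4) → 3 H
  atom 2: C, bond orders sum to 2 (valence 4) → 2 H
  atom 3: C, bond orders sum to 3 (valence 4) → 1 H
  atom 4: F (halogen, monovalent) → 0 H
  atom 5: C, bond orders sum to 2 (valence 4) → 2 H
  atom 6: C, bond orders sum to 2 (valence 4) → 2 H
  atom 7: C, bond orders sum to 3 (valence 4) → 1 H
  atom 8: O, bond orders sum to 1 (valence 2) → 1 H
  atom 9: C, bond orders sum to 3 (valence 4) → 1 H
  atom 10: C, bond orders sum to 3 (valence 4) → 1 H
  atom 11: O, bond orders sum to 2 (valence 2) → 0 H
  atom 12: C, bond orders sum to 2 (valence 4) → 2 H
  atom 13: C, bond orders sum to 2 (valence 4) → 2 H
  atom 14: C, bond orders sum to 2 (valence 4) → 2 H
  atom 15: C, bond orders sum to 3 (valence 4) → 1 H
  atom 16: N, bond orders sum to 1 (valence 3) → 2 H
  atom 17: C, bond orders sum to 2 (valence 4) → 2 H
  atom 18: Br (halogen, monovalent) → 0 H
Totals → C:13, H:25, Br:1, F:1, N:1, O:2.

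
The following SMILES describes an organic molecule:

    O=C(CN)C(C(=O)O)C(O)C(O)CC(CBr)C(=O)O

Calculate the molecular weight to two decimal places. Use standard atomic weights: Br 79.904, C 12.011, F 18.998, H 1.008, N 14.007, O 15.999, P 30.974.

342.14 g/mol

First, the molecular formula is C10H16BrNO7 (counting implicit H from valence).
  Br: 1 × 79.904 = 79.904
  C: 10 × 12.011 = 120.110
  H: 16 × 1.008 = 16.128
  N: 1 × 14.007 = 14.007
  O: 7 × 15.999 = 111.993
Sum: 1×79.904 + 10×12.011 + 16×1.008 + 1×14.007 + 7×15.999 = 342.142 → 342.14 g/mol.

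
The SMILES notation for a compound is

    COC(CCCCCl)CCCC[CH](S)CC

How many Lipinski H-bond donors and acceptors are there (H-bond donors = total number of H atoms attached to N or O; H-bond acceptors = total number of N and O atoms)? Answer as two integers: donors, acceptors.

Donors: find every N or O and count the H atoms it carries.
  atom 2 (O): bond orders sum to 2 → 0 H
Lipinski HBD = 0.
Acceptors: N atoms = 0, O atoms = 1 → HBA = 1.

0, 1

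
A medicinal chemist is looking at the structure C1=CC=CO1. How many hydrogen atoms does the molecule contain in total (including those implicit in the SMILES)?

4

Walk through each heavy atom and fill implicit hydrogens from standard valence (C 4, N 3, O 2, S 2, halogen 1):
  atom 1: C, bond orders sum to 3 (valence 4) → 1 H
  atom 2: C, bond orders sum to 3 (valence 4) → 1 H
  atom 3: C, bond orders sum to 3 (valence 4) → 1 H
  atom 4: C, bond orders sum to 3 (valence 4) → 1 H
  atom 5: O, bond orders sum to 2 (valence 2) → 0 H
Total hydrogens: 4.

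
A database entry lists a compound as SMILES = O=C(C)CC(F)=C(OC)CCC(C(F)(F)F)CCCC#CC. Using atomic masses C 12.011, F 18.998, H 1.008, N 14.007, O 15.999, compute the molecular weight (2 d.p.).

First, the molecular formula is C16H22F4O2 (counting implicit H from valence).
  C: 16 × 12.011 = 192.176
  F: 4 × 18.998 = 75.992
  H: 22 × 1.008 = 22.176
  O: 2 × 15.999 = 31.998
Sum: 16×12.011 + 4×18.998 + 22×1.008 + 2×15.999 = 322.342 → 322.34 g/mol.

322.34 g/mol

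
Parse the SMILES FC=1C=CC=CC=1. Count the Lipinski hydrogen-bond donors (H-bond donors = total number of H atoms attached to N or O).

0

Donors: find every N or O and count the H atoms it carries.
  (no N or O atoms present)
Lipinski HBD = 0.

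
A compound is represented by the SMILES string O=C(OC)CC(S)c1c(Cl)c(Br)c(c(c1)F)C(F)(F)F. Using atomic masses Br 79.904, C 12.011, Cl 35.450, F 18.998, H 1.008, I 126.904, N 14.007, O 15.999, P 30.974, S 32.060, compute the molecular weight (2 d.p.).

First, the molecular formula is C11H8BrClF4O2S (counting implicit H from valence).
  Br: 1 × 79.904 = 79.904
  C: 11 × 12.011 = 132.121
  Cl: 1 × 35.450 = 35.450
  F: 4 × 18.998 = 75.992
  H: 8 × 1.008 = 8.064
  O: 2 × 15.999 = 31.998
  S: 1 × 32.060 = 32.060
Sum: 1×79.904 + 11×12.011 + 1×35.450 + 4×18.998 + 8×1.008 + 2×15.999 + 1×32.060 = 395.589 → 395.59 g/mol.

395.59 g/mol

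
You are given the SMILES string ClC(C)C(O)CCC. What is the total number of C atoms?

Count every carbon token in the SMILES (each C, including those in ring-closure positions and inside branches).
Carbon count: 6.

6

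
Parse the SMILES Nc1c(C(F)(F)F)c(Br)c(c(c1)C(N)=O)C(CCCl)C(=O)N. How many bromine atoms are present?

Scan the SMILES for Br atoms (remember two-letter symbols like Cl and Br are single atoms).
Bromine count: 1.

1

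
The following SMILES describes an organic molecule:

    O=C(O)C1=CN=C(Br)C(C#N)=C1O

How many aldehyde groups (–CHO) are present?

0

Scan the SMILES for the aldehyde motif — none present.
Groups that are present: 1 carboxylic acid, 1 hydroxyl, 1 nitrile.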